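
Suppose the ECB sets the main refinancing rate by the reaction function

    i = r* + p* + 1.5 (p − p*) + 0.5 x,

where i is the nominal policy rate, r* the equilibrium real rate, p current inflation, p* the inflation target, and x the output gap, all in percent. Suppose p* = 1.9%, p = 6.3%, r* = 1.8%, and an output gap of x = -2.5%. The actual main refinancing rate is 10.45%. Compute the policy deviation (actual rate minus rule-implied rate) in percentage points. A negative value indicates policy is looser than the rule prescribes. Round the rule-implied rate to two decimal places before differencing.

1.40 pp

i = 1.8 + 1.9 + 1.5 × (6.3 − 1.9) + 0.5 × (-2.5)
   = 1.8 + 1.9 + 6.6 − 1.25 = 9.05
Deviation = 10.45 − 9.05 = 1.40 pp.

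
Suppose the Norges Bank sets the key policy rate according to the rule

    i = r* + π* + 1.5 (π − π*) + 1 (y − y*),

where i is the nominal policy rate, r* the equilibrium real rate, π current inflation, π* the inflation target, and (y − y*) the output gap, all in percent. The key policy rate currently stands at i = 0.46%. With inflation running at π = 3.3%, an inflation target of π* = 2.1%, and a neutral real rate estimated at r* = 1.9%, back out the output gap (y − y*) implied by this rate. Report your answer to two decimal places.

-5.34%

1 (y − y*) = 0.46 − 1.9 − 2.1 − 1.5 × (3.3 − 2.1) = -5.34
(y − y*) = -5.34 / 1 = -5.34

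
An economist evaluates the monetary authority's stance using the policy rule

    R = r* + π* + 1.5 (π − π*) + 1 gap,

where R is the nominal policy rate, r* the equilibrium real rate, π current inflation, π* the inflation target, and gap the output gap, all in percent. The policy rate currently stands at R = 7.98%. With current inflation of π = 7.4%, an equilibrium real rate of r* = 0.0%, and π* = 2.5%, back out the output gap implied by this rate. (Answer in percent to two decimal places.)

1 gap = 7.98 − 0.0 − 2.5 − 1.5 × (7.4 − 2.5) = -1.87
gap = -1.87 / 1 = -1.87

-1.87%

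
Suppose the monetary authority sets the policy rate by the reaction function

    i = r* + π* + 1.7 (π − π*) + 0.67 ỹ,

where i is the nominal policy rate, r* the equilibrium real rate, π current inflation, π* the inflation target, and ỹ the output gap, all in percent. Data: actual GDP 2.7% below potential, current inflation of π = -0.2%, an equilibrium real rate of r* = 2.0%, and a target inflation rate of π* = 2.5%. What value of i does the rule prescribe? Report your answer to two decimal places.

Output 2.7% below potential → ỹ = -2.7.
i = 2.0 + 2.5 + 1.7 × (-0.2 − 2.5) + 0.67 × (-2.7)
   = 2.0 + 2.5 − 4.59 − 1.809 = -1.90

-1.90%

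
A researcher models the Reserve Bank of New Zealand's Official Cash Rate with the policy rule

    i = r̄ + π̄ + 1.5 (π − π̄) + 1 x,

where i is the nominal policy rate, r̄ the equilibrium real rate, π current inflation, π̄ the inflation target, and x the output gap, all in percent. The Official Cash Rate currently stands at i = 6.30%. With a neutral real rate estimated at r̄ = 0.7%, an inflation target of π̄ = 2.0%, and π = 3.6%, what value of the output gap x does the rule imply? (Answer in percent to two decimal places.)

1 x = 6.30 − 0.7 − 2.0 − 1.5 × (3.6 − 2.0) = 1.2
x = 1.2 / 1 = 1.20

1.20%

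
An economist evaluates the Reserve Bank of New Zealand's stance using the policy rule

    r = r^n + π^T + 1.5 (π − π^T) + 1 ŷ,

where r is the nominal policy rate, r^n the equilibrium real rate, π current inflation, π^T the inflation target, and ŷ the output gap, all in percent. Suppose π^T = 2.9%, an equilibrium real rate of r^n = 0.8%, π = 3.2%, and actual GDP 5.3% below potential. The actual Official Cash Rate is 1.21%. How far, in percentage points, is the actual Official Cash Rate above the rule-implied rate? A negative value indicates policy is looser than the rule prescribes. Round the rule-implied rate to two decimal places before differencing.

Output 5.3% below potential → ŷ = -5.3.
r = 0.8 + 2.9 + 1.5 × (3.2 − 2.9) + 1 × (-5.3)
   = 0.8 + 2.9 + 0.45 − 5.3 = -1.15
Deviation = 1.21 − (-1.15) = 2.36 pp.

2.36 pp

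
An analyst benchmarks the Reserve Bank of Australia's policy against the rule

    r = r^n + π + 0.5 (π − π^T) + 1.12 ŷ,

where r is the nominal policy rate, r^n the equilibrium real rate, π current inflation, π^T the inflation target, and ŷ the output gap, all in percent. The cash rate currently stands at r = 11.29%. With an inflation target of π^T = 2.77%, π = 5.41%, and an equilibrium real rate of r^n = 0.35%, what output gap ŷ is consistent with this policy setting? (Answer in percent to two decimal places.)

3.76%

1.12 ŷ = 11.29 − 0.35 − 5.41 − 0.5 × (5.41 − 2.77) = 4.21
ŷ = 4.21 / 1.12 = 3.76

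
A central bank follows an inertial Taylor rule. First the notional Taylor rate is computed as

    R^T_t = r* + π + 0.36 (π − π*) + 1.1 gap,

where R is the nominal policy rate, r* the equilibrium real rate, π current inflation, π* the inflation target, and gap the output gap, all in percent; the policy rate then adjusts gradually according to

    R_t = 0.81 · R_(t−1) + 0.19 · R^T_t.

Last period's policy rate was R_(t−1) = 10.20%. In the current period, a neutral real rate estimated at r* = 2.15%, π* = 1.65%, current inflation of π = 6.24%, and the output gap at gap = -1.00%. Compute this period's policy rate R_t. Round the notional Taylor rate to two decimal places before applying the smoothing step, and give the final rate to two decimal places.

9.96%

R^T_t = 2.15 + 6.24 + 0.36 × (6.24 − 1.65) + 1.1 × (-1.00)
   = 2.15 + 6.24 + 1.6524 − 1.1 = 8.94
R_t = 0.81 × 10.20 + 0.19 × 8.94 = 8.262 + 1.6986 = 9.96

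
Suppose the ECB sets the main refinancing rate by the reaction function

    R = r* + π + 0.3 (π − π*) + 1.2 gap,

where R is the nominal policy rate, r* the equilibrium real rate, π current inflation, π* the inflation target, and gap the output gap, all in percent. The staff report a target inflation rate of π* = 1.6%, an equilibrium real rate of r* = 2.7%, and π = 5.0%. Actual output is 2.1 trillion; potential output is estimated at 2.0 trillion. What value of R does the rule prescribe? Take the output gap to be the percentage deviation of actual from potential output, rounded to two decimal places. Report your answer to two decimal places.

14.72%

Output gap = 100 × (2.1 − 2.0) / 2.0 = 5.00%.
R = 2.70 + 5.00 + 0.3 × (5.00 − 1.60) + 1.2 × 5.00
   = 2.70 + 5 + 1.02 + 6 = 14.72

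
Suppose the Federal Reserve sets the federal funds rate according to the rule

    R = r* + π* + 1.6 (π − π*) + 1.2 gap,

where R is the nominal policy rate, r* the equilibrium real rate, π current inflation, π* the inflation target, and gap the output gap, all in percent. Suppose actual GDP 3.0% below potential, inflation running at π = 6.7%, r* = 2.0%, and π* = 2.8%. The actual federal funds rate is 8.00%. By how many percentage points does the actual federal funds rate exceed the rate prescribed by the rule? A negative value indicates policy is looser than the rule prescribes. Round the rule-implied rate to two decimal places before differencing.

Output 3.0% below potential → gap = -3.0.
R = 2.0 + 2.8 + 1.6 × (6.7 − 2.8) + 1.2 × (-3.0)
   = 2.0 + 2.8 + 6.24 − 3.6 = 7.44
Deviation = 8.00 − 7.44 = 0.56 pp.

0.56 pp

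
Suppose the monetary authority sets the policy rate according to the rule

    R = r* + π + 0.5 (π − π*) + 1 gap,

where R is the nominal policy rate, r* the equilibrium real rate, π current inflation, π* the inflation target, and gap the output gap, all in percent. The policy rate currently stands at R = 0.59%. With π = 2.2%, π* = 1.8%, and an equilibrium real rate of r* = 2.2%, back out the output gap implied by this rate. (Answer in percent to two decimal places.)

-4.01%

1 gap = 0.59 − 2.2 − 2.2 − 0.5 × (2.2 − 1.8) = -4.01
gap = -4.01 / 1 = -4.01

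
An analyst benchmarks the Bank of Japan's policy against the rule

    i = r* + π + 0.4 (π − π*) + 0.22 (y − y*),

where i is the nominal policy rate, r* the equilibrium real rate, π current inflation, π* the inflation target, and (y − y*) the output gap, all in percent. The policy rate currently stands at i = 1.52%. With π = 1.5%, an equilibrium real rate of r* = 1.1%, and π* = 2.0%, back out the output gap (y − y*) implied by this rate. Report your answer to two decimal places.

-4.00%

0.22 (y − y*) = 1.52 − 1.1 − 1.5 − 0.4 × (1.5 − 2.0) = -0.88
(y − y*) = -0.88 / 0.22 = -4.00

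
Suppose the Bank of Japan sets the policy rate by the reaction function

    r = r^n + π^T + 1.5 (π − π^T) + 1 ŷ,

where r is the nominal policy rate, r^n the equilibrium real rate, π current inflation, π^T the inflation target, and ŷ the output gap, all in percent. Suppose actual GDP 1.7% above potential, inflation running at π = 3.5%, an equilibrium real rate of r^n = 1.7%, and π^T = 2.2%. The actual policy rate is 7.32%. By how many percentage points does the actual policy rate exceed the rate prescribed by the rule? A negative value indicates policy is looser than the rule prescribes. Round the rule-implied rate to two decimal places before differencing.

Output 1.7% above potential → ŷ = 1.7.
r = 1.7 + 2.2 + 1.5 × (3.5 − 2.2) + 1 × 1.7
   = 1.7 + 2.2 + 1.95 + 1.7 = 7.55
Deviation = 7.32 − 7.55 = -0.23 pp.

-0.23 pp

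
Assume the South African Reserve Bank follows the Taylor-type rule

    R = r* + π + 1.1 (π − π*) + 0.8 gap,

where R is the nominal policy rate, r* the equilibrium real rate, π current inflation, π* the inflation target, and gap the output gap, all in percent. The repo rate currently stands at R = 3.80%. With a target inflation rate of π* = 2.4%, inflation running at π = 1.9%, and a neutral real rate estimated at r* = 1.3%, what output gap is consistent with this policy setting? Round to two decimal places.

0.8 gap = 3.80 − 1.3 − 1.9 − 1.1 × (1.9 − 2.4) = 1.15
gap = 1.15 / 0.8 = 1.44

1.44%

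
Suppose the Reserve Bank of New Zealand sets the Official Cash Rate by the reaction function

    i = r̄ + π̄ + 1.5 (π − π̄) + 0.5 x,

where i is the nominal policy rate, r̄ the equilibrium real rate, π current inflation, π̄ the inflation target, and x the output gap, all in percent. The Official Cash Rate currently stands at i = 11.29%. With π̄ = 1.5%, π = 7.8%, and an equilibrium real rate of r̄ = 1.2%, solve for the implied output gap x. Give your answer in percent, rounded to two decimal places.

0.5 x = 11.29 − 1.2 − 1.5 − 1.5 × (7.8 − 1.5) = -0.86
x = -0.86 / 0.5 = -1.72

-1.72%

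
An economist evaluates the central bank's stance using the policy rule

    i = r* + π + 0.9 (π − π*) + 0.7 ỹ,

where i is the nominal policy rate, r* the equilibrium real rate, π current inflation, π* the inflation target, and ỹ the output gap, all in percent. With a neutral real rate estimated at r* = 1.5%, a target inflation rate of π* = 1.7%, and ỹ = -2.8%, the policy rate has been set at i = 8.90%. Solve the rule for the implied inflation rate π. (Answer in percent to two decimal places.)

5.73%

Collecting π: i = r* + (1 + 0.9) π − 0.9 π* + 0.7 ỹ
1.9 π = 8.90 − 1.5 + 0.9 × 1.7 − 0.7 × (-2.8) = 10.89
π = 10.89 / 1.9 = 5.73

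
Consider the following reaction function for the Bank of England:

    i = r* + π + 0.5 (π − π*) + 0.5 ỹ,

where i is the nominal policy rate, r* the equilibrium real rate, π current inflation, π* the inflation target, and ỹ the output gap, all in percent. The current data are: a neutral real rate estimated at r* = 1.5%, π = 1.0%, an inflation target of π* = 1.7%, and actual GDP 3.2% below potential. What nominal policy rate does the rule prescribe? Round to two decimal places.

Output 3.2% below potential → ỹ = -3.2.
i = 1.5 + 1.0 + 0.5 × (1.0 − 1.7) + 0.5 × (-3.2)
   = 1.5 + 1 − 0.35 − 1.6 = 0.55

0.55%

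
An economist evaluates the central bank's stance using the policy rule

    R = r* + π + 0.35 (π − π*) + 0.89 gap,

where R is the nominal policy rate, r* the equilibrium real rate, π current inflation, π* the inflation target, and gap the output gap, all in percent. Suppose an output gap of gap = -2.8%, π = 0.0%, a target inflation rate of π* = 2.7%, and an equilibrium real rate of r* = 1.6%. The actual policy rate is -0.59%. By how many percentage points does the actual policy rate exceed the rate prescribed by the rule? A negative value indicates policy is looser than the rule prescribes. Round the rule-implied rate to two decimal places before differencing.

R = 1.6 + 0.0 + 0.35 × (0.0 − 2.7) + 0.89 × (-2.8)
   = 1.6 + 0 − 0.945 − 2.492 = -1.84
Deviation = -0.59 − (-1.84) = 1.25 pp.

1.25 pp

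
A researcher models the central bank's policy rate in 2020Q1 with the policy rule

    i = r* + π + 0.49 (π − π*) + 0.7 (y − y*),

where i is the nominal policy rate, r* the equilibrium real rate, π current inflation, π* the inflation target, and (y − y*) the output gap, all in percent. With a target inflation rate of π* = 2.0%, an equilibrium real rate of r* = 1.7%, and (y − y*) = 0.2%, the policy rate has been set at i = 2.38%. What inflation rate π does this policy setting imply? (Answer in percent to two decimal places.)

1.02%

Collecting π: i = r* + (1 + 0.49) π − 0.49 π* + 0.7 (y − y*)
1.49 π = 2.38 − 1.7 + 0.49 × 2.0 − 0.7 × 0.2 = 1.52
π = 1.52 / 1.49 = 1.02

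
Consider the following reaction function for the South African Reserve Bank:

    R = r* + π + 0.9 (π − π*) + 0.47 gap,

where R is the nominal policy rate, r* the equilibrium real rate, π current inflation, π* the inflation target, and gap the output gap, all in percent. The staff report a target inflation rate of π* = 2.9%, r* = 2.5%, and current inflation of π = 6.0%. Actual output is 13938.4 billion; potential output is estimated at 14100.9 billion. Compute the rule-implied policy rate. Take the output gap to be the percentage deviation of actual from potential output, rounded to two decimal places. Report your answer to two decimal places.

10.75%

Output gap = 100 × (13938.4 − 14100.9) / 14100.9 = -1.15%.
R = 2.50 + 6.00 + 0.9 × (6.00 − 2.90) + 0.47 × (-1.15)
   = 2.50 + 6 + 2.79 − 0.5405 = 10.75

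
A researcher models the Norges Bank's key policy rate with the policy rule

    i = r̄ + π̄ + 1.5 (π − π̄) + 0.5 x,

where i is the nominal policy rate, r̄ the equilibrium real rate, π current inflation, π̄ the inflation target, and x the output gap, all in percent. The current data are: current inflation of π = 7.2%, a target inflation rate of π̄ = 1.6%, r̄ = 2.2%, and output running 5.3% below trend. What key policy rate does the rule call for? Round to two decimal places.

Output 5.3% below potential → x = -5.3.
i = 2.2 + 1.6 + 1.5 × (7.2 − 1.6) + 0.5 × (-5.3)
   = 2.2 + 1.6 + 8.4 − 2.65 = 9.55

9.55%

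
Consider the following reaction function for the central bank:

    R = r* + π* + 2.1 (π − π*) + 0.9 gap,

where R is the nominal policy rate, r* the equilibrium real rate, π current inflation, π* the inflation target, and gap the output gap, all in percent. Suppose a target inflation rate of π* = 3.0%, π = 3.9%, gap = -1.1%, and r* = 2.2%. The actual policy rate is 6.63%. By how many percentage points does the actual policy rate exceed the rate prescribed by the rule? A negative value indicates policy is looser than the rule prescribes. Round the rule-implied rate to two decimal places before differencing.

R = 2.2 + 3.0 + 2.1 × (3.9 − 3.0) + 0.9 × (-1.1)
   = 2.2 + 3 + 1.89 − 0.99 = 6.10
Deviation = 6.63 − 6.10 = 0.53 pp.

0.53 pp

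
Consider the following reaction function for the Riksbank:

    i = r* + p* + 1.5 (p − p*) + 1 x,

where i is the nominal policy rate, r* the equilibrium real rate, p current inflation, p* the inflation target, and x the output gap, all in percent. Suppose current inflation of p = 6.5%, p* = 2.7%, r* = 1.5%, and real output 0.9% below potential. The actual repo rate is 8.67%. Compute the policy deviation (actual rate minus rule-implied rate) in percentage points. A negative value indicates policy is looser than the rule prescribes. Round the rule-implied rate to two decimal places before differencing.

-0.33 pp

Output 0.9% below potential → x = -0.9.
i = 1.5 + 2.7 + 1.5 × (6.5 − 2.7) + 1 × (-0.9)
   = 1.5 + 2.7 + 5.7 − 0.9 = 9.00
Deviation = 8.67 − 9.00 = -0.33 pp.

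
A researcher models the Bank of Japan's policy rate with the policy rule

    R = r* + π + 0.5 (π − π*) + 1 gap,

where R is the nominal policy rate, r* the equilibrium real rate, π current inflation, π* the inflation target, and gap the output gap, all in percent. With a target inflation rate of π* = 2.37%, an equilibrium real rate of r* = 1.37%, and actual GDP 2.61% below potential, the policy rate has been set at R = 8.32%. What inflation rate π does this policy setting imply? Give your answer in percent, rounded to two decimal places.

7.16%

Output 2.61% below potential → gap = -2.61.
Collecting π: R = r* + (1 + 0.5) π − 0.5 π* + 1 gap
1.5 π = 8.32 − 1.37 + 0.5 × 2.37 − 1 × (-2.61) = 10.745
π = 10.745 / 1.5 = 7.16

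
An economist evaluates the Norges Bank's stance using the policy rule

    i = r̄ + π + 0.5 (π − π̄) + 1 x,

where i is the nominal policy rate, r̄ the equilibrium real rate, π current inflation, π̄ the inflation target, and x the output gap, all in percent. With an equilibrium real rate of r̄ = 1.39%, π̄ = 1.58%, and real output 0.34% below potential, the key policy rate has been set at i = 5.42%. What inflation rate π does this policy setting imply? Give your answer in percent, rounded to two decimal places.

Output 0.34% below potential → x = -0.34.
Collecting π: i = r̄ + (1 + 0.5) π − 0.5 π̄ + 1 x
1.5 π = 5.42 − 1.39 + 0.5 × 1.58 − 1 × (-0.34) = 5.16
π = 5.16 / 1.5 = 3.44

3.44%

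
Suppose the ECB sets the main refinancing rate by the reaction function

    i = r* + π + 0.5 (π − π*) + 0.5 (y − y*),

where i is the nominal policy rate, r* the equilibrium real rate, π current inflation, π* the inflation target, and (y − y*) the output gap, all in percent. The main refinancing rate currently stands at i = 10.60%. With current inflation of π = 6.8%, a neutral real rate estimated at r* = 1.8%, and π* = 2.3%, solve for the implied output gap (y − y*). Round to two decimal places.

-0.50%

0.5 (y − y*) = 10.60 − 1.8 − 6.8 − 0.5 × (6.8 − 2.3) = -0.25
(y − y*) = -0.25 / 0.5 = -0.50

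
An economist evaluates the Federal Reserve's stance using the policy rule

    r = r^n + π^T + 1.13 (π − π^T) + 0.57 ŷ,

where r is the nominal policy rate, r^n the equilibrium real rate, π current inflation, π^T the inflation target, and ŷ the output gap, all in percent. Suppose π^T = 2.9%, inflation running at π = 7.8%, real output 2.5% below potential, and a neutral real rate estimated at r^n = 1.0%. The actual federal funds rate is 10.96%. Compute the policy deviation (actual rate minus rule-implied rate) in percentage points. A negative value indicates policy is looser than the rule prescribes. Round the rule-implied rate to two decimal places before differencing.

Output 2.5% below potential → ŷ = -2.5.
r = 1.0 + 2.9 + 1.13 × (7.8 − 2.9) + 0.57 × (-2.5)
   = 1.0 + 2.9 + 5.537 − 1.425 = 8.01
Deviation = 10.96 − 8.01 = 2.95 pp.

2.95 pp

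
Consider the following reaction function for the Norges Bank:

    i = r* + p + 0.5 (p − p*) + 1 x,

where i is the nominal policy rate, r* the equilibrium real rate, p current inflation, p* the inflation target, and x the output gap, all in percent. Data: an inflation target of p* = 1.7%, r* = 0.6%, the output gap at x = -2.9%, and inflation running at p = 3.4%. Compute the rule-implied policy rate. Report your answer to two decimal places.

1.95%

i = 0.6 + 3.4 + 0.5 × (3.4 − 1.7) + 1 × (-2.9)
   = 0.6 + 3.4 + 0.85 − 2.9 = 1.95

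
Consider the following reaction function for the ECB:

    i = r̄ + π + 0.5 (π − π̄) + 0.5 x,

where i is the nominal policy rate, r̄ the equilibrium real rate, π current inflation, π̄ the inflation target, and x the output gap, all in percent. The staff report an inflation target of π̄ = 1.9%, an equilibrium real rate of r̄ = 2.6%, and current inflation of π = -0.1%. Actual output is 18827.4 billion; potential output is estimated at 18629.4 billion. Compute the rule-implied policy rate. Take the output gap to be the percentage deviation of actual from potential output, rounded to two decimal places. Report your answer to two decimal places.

Output gap = 100 × (18827.4 − 18629.4) / 18629.4 = 1.06%.
i = 2.60 + (-0.10) + 0.5 × (-0.10 − 1.90) + 0.5 × 1.06
   = 2.60 − 0.1 − 1 + 0.53 = 2.03

2.03%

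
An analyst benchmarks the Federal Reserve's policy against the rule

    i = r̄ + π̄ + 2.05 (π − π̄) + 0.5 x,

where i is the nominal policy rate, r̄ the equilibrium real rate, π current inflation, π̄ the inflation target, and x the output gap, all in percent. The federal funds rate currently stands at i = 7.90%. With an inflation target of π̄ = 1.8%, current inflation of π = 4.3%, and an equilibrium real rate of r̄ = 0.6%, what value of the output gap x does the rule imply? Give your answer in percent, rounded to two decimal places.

0.75%

0.5 x = 7.90 − 0.6 − 1.8 − 2.05 × (4.3 − 1.8) = 0.375
x = 0.375 / 0.5 = 0.75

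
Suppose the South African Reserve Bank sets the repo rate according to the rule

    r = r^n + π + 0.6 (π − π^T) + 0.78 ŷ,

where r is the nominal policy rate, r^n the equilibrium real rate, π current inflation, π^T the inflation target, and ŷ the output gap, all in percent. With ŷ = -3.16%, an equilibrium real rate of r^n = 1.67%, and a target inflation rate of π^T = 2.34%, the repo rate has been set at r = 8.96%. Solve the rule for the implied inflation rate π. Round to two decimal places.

6.97%

Collecting π: r = r^n + (1 + 0.6) π − 0.6 π^T + 0.78 ŷ
1.6 π = 8.96 − 1.67 + 0.6 × 2.34 − 0.78 × (-3.16) = 11.1588
π = 11.1588 / 1.6 = 6.97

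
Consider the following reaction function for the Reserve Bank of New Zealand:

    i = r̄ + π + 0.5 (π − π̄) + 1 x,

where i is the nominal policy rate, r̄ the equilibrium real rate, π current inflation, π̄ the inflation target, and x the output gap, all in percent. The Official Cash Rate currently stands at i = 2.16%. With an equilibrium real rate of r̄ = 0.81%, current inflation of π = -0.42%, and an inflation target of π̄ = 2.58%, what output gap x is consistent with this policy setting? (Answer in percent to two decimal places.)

3.27%

1 x = 2.16 − 0.81 − (-0.42) − 0.5 × ((-0.42) − 2.58) = 3.27
x = 3.27 / 1 = 3.27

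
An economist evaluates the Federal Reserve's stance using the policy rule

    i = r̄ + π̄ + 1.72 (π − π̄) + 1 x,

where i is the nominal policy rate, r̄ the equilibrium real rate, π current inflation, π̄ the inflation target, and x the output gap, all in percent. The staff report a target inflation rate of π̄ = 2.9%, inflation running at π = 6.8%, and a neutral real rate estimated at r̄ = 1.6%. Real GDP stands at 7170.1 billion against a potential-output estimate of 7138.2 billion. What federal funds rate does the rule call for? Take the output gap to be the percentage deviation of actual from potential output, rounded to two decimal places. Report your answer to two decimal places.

11.66%

Output gap = 100 × (7170.1 − 7138.2) / 7138.2 = 0.45%.
i = 1.60 + 2.90 + 1.72 × (6.80 − 2.90) + 1 × 0.45
   = 1.60 + 2.9 + 6.708 + 0.45 = 11.66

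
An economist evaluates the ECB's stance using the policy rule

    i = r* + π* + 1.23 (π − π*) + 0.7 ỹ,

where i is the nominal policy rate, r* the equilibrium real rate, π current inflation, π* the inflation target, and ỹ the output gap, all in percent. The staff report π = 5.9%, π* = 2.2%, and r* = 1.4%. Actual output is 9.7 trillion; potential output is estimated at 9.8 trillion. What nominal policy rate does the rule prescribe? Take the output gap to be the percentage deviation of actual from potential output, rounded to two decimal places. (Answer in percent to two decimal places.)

Output gap = 100 × (9.7 − 9.8) / 9.8 = -1.02%.
i = 1.40 + 2.20 + 1.23 × (5.90 − 2.20) + 0.7 × (-1.02)
   = 1.40 + 2.2 + 4.551 − 0.714 = 7.44

7.44%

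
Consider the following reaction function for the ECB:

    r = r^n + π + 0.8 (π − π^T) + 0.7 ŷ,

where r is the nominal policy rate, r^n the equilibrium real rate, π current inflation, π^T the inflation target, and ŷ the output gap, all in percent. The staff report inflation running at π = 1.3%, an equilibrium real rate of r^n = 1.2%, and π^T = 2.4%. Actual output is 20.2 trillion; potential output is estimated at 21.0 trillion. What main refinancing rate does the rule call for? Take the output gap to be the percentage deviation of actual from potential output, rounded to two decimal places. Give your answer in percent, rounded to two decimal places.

Output gap = 100 × (20.2 − 21.0) / 21.0 = -3.81%.
r = 1.20 + 1.30 + 0.8 × (1.30 − 2.40) + 0.7 × (-3.81)
   = 1.20 + 1.3 − 0.88 − 2.667 = -1.05

-1.05%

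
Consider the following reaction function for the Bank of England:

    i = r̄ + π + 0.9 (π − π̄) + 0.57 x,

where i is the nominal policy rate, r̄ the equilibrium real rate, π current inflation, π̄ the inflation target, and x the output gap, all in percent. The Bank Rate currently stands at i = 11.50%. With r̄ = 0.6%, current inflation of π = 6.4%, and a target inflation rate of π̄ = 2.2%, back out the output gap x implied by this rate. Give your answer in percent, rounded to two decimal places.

0.57 x = 11.50 − 0.6 − 6.4 − 0.9 × (6.4 − 2.2) = 0.72
x = 0.72 / 0.57 = 1.26

1.26%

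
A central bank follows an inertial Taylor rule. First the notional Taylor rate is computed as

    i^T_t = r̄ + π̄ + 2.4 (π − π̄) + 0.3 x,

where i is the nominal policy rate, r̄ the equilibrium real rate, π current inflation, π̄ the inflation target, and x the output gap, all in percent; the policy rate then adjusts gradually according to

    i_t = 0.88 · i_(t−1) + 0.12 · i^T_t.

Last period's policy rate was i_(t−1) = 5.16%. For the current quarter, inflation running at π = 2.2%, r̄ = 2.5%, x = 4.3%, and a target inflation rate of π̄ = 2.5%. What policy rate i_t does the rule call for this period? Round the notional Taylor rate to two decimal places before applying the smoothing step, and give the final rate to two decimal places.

5.21%

i^T_t = 2.5 + 2.5 + 2.4 × (2.2 − 2.5) + 0.3 × 4.3
   = 2.5 + 2.5 − 0.72 + 1.29 = 5.57
i_t = 0.88 × 5.16 + 0.12 × 5.57 = 4.5408 + 0.6684 = 5.21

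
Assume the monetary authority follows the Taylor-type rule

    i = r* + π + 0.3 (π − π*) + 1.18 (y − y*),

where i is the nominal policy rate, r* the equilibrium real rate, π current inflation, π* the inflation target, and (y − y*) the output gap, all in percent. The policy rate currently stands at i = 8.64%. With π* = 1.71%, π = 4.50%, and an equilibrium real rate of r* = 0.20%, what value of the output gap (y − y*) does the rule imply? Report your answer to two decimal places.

1.18 (y − y*) = 8.64 − 0.20 − 4.50 − 0.3 × (4.50 − 1.71) = 3.103
(y − y*) = 3.103 / 1.18 = 2.63

2.63%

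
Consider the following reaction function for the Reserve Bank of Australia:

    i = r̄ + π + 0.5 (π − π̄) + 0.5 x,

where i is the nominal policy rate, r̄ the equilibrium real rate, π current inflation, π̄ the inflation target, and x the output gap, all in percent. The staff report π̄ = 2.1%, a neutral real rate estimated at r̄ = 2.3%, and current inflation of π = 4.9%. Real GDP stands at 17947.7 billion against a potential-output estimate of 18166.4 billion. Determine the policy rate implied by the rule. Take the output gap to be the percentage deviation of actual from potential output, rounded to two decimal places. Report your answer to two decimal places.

8.00%

Output gap = 100 × (17947.7 − 18166.4) / 18166.4 = -1.20%.
i = 2.30 + 4.90 + 0.5 × (4.90 − 2.10) + 0.5 × (-1.20)
   = 2.30 + 4.9 + 1.4 − 0.6 = 8.00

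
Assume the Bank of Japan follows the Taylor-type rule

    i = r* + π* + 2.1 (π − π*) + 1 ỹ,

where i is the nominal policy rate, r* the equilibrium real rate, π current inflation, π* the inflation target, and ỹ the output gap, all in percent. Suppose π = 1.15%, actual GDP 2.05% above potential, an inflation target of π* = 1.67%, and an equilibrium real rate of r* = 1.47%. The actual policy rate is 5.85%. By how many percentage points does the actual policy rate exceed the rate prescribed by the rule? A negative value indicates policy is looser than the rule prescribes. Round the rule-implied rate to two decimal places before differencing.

Output 2.05% above potential → ỹ = 2.05.
i = 1.47 + 1.67 + 2.1 × (1.15 − 1.67) + 1 × 2.05
   = 1.47 + 1.67 − 1.092 + 2.05 = 4.10
Deviation = 5.85 − 4.10 = 1.75 pp.

1.75 pp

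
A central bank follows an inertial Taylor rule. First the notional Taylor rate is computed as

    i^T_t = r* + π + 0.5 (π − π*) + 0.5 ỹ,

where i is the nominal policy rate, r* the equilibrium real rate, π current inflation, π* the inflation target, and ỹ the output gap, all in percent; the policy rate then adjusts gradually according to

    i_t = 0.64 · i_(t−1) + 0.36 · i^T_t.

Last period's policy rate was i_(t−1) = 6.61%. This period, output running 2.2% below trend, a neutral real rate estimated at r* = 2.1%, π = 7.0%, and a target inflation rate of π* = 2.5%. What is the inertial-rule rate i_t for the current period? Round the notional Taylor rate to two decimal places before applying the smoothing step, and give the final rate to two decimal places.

7.92%

Output 2.2% below potential → ỹ = -2.2.
i^T_t = 2.1 + 7.0 + 0.5 × (7.0 − 2.5) + 0.5 × (-2.2)
   = 2.1 + 7 + 2.25 − 1.1 = 10.25
i_t = 0.64 × 6.61 + 0.36 × 10.25 = 4.2304 + 3.69 = 7.92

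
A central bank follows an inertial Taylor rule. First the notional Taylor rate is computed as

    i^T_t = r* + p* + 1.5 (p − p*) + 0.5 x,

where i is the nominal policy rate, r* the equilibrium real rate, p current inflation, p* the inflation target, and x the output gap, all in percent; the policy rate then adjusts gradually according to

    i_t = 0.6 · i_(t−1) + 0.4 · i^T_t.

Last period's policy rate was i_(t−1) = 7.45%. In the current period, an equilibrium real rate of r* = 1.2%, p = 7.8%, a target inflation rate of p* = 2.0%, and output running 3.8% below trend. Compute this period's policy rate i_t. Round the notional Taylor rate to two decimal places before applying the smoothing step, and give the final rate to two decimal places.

Output 3.8% below potential → x = -3.8.
i^T_t = 1.2 + 2.0 + 1.5 × (7.8 − 2.0) + 0.5 × (-3.8)
   = 1.2 + 2 + 8.7 − 1.9 = 10.00
i_t = 0.6 × 7.45 + 0.4 × 10.00 = 4.47 + 4 = 8.47

8.47%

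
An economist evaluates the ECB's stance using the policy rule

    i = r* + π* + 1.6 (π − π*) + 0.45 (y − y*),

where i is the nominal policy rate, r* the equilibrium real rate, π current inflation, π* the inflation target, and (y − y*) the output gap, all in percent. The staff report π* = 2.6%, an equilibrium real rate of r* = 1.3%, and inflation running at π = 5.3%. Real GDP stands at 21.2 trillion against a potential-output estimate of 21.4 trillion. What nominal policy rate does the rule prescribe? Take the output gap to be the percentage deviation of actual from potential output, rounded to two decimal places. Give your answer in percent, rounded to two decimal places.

Output gap = 100 × (21.2 − 21.4) / 21.4 = -0.93%.
i = 1.30 + 2.60 + 1.6 × (5.30 − 2.60) + 0.45 × (-0.93)
   = 1.30 + 2.6 + 4.32 − 0.4185 = 7.80

7.80%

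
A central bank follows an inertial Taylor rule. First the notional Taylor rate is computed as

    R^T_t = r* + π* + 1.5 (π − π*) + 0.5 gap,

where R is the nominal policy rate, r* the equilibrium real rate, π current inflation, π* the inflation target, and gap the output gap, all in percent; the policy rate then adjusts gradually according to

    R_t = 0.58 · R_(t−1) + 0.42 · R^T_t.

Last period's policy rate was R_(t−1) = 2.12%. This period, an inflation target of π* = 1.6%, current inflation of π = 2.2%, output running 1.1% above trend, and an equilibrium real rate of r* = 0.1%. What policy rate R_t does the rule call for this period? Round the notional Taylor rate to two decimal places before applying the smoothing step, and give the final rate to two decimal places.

Output 1.1% above potential → gap = 1.1.
R^T_t = 0.1 + 1.6 + 1.5 × (2.2 − 1.6) + 0.5 × 1.1
   = 0.1 + 1.6 + 0.9 + 0.55 = 3.15
R_t = 0.58 × 2.12 + 0.42 × 3.15 = 1.2296 + 1.323 = 2.55

2.55%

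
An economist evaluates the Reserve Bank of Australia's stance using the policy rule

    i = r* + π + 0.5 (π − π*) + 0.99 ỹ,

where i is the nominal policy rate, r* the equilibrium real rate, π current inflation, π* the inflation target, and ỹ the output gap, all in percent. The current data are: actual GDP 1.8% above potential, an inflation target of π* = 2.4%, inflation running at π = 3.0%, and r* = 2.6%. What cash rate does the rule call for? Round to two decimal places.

7.68%

Output 1.8% above potential → ỹ = 1.8.
i = 2.6 + 3.0 + 0.5 × (3.0 − 2.4) + 0.99 × 1.8
   = 2.6 + 3 + 0.3 + 1.782 = 7.68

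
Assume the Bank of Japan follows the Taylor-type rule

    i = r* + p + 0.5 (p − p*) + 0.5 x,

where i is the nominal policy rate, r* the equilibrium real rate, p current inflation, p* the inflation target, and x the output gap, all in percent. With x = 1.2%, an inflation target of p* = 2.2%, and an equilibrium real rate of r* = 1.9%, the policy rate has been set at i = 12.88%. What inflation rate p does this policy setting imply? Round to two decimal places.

Collecting p: i = r* + (1 + 0.5) p − 0.5 p* + 0.5 x
1.5 p = 12.88 − 1.9 + 0.5 × 2.2 − 0.5 × 1.2 = 11.48
p = 11.48 / 1.5 = 7.65

7.65%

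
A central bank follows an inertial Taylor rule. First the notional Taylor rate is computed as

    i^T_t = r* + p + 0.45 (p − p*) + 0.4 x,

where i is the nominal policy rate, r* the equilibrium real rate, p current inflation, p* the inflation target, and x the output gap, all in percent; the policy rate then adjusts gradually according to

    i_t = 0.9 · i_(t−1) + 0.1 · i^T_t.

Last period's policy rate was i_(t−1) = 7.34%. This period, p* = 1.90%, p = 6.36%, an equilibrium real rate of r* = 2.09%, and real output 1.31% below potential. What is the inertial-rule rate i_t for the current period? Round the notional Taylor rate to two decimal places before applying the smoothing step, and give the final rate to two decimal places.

7.60%

Output 1.31% below potential → x = -1.31.
i^T_t = 2.09 + 6.36 + 0.45 × (6.36 − 1.90) + 0.4 × (-1.31)
   = 2.09 + 6.36 + 2.007 − 0.524 = 9.93
i_t = 0.9 × 7.34 + 0.1 × 9.93 = 6.606 + 0.993 = 7.60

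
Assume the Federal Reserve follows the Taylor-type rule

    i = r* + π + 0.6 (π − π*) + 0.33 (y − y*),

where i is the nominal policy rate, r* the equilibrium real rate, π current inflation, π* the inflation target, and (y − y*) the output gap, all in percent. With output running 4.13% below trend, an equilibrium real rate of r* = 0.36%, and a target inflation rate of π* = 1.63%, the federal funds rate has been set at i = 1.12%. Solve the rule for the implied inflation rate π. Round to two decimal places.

Output 4.13% below potential → (y − y*) = -4.13.
Collecting π: i = r* + (1 + 0.6) π − 0.6 π* + 0.33 (y − y*)
1.6 π = 1.12 − 0.36 + 0.6 × 1.63 − 0.33 × (-4.13) = 3.1009
π = 3.1009 / 1.6 = 1.94

1.94%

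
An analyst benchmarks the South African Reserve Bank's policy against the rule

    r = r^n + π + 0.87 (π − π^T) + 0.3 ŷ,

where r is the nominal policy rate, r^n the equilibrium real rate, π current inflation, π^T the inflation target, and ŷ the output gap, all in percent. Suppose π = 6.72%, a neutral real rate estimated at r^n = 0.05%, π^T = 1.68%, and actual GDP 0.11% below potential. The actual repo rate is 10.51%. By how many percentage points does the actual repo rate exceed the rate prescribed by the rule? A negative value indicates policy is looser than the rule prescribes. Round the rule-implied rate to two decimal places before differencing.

-0.61 pp

Output 0.11% below potential → ŷ = -0.11.
r = 0.05 + 6.72 + 0.87 × (6.72 − 1.68) + 0.3 × (-0.11)
   = 0.05 + 6.72 + 4.3848 − 0.033 = 11.12
Deviation = 10.51 − 11.12 = -0.61 pp.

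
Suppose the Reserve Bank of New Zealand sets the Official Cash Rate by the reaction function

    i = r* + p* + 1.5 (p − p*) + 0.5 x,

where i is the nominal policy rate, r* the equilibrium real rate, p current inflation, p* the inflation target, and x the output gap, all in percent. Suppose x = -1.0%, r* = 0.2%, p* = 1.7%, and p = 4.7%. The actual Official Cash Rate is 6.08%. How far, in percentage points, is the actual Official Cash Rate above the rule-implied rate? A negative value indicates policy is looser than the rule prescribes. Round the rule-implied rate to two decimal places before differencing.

i = 0.2 + 1.7 + 1.5 × (4.7 − 1.7) + 0.5 × (-1.0)
   = 0.2 + 1.7 + 4.5 − 0.5 = 5.90
Deviation = 6.08 − 5.90 = 0.18 pp.

0.18 pp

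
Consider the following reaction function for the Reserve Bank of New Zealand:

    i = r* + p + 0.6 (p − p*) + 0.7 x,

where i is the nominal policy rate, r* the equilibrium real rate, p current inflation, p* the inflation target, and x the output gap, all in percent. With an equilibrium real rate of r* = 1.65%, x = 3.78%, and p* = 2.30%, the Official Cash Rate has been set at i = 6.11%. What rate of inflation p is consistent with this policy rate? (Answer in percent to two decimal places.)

Collecting p: i = r* + (1 + 0.6) p − 0.6 p* + 0.7 x
1.6 p = 6.11 − 1.65 + 0.6 × 2.30 − 0.7 × 3.78 = 3.194
p = 3.194 / 1.6 = 2.00

2.00%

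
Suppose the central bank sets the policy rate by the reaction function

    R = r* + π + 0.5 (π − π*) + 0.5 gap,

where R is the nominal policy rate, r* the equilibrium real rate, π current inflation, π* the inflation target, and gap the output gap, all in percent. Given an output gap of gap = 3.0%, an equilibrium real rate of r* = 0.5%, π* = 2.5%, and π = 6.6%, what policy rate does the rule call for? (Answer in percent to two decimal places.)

R = 0.5 + 6.6 + 0.5 × (6.6 − 2.5) + 0.5 × 3.0
   = 0.5 + 6.6 + 2.05 + 1.5 = 10.65

10.65%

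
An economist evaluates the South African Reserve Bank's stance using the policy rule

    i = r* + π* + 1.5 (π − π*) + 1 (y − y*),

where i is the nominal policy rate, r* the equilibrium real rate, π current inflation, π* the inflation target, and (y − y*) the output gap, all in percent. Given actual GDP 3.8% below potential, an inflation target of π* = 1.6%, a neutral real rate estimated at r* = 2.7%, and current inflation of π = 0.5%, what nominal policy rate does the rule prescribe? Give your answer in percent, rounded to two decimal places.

Output 3.8% below potential → (y − y*) = -3.8.
i = 2.7 + 1.6 + 1.5 × (0.5 − 1.6) + 1 × (-3.8)
   = 2.7 + 1.6 − 1.65 − 3.8 = -1.15

-1.15%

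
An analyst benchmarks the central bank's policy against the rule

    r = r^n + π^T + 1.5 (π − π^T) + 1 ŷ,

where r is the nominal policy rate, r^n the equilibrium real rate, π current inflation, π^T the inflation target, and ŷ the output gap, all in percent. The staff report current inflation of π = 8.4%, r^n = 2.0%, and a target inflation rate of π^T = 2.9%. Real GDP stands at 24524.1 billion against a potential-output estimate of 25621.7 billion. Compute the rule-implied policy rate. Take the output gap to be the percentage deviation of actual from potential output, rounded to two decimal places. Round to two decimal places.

Output gap = 100 × (24524.1 − 25621.7) / 25621.7 = -4.28%.
r = 2.00 + 2.90 + 1.5 × (8.40 − 2.90) + 1 × (-4.28)
   = 2.00 + 2.9 + 8.25 − 4.28 = 8.87

8.87%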